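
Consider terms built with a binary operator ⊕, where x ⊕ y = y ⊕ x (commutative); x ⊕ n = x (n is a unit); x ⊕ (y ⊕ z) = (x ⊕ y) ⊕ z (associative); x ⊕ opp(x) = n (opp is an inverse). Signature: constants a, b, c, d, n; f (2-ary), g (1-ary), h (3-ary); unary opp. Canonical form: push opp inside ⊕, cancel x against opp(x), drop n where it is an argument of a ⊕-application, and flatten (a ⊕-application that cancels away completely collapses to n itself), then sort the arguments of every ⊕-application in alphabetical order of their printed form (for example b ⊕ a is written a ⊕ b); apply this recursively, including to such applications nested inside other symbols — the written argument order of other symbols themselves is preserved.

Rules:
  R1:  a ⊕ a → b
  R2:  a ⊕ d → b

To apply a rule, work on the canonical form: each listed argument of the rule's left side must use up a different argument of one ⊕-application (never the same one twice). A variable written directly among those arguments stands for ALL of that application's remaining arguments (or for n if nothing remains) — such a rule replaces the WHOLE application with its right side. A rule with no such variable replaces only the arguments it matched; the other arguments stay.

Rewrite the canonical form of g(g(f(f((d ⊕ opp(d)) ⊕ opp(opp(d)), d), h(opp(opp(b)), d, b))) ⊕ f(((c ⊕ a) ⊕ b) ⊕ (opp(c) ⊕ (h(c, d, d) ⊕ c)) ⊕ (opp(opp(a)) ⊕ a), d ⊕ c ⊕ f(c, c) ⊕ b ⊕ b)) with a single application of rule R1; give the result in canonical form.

Answer: g(f(a ⊕ b ⊕ b ⊕ c ⊕ h(c, d, d), b ⊕ b ⊕ c ⊕ d ⊕ f(c, c)) ⊕ g(f(f(d, d), h(b, d, b))))

Derivation:
Canonical form:  g(f(a ⊕ a ⊕ a ⊕ b ⊕ c ⊕ h(c, d, d), b ⊕ b ⊕ c ⊕ d ⊕ f(c, c)) ⊕ g(f(f(d, d), h(b, d, b))))
R1 matches:  uses a, a
Giving:  g(f(a ⊕ b ⊕ b ⊕ c ⊕ h(c, d, d), b ⊕ b ⊕ c ⊕ d ⊕ f(c, c)) ⊕ g(f(f(d, d), h(b, d, b))))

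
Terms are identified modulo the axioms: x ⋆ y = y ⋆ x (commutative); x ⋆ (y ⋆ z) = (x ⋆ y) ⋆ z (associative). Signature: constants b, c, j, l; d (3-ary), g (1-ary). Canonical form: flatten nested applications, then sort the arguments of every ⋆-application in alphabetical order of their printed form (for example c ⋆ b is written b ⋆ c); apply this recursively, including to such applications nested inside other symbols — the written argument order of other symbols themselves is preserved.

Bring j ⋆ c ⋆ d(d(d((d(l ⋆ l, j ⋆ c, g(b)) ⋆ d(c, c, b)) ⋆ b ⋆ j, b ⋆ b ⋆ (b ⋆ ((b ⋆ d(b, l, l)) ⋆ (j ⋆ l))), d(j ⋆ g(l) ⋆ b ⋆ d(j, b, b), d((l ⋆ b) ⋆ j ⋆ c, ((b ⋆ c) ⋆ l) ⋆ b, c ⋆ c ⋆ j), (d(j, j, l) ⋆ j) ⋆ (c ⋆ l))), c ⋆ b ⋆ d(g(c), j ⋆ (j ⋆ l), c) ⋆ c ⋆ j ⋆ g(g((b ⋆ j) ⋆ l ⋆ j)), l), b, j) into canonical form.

Answer: c ⋆ d(d(d(b ⋆ d(c, c, b) ⋆ d(l ⋆ l, c ⋆ j, g(b)) ⋆ j, b ⋆ b ⋆ b ⋆ b ⋆ d(b, l, l) ⋆ j ⋆ l, d(b ⋆ d(j, b, b) ⋆ g(l) ⋆ j, d(b ⋆ c ⋆ j ⋆ l, b ⋆ b ⋆ c ⋆ l, c ⋆ c ⋆ j), c ⋆ d(j, j, l) ⋆ j ⋆ l)), b ⋆ c ⋆ c ⋆ d(g(c), j ⋆ j ⋆ l, c) ⋆ g(g(b ⋆ j ⋆ j ⋆ l)) ⋆ j, l), b, j) ⋆ j

Derivation:
Canonicalize subterm:  d(d(d((d(l ⋆ l, j ⋆ c, g(b)) ⋆ d(c, c, b)) ⋆ b ⋆ j, b ⋆ b ⋆ (b ⋆ ((b ⋆ d(b, l, l)) ⋆ (j ⋆ l))), d(j ⋆ g(l) ⋆ b ⋆ d(j, b, b), d((l ⋆ b) ⋆ j ⋆ c, ((b ⋆ c) ⋆ l) ⋆ b, c ⋆ c ⋆ j), (d(j, j, l) ⋆ j) ⋆ (c ⋆ l))), c ⋆ b ⋆ d(g(c), j ⋆ (j ⋆ l), c) ⋆ c ⋆ j ⋆ g(g((b ⋆ j) ⋆ l ⋆ j)), l), b, j)  →  d(d(d(b ⋆ d(c, c, b) ⋆ d(l ⋆ l, c ⋆ j, g(b)) ⋆ j, b ⋆ b ⋆ b ⋆ b ⋆ d(b, l, l) ⋆ j ⋆ l, d(b ⋆ d(j, b, b) ⋆ g(l) ⋆ j, d(b ⋆ c ⋆ j ⋆ l, b ⋆ b ⋆ c ⋆ l, c ⋆ c ⋆ j), c ⋆ d(j, j, l) ⋆ j ⋆ l)), b ⋆ c ⋆ c ⋆ d(g(c), j ⋆ j ⋆ l, c) ⋆ g(g(b ⋆ j ⋆ j ⋆ l)) ⋆ j, l), b, j)
Sort:  c ⋆ d(d(d(b ⋆ d(c, c, b) ⋆ d(l ⋆ l, c ⋆ j, g(b)) ⋆ j, b ⋆ b ⋆ b ⋆ b ⋆ d(b, l, l) ⋆ j ⋆ l, d(b ⋆ d(j, b, b) ⋆ g(l) ⋆ j, d(b ⋆ c ⋆ j ⋆ l, b ⋆ b ⋆ c ⋆ l, c ⋆ c ⋆ j), c ⋆ d(j, j, l) ⋆ j ⋆ l)), b ⋆ c ⋆ c ⋆ d(g(c), j ⋆ j ⋆ l, c) ⋆ g(g(b ⋆ j ⋆ j ⋆ l)) ⋆ j, l), b, j) ⋆ j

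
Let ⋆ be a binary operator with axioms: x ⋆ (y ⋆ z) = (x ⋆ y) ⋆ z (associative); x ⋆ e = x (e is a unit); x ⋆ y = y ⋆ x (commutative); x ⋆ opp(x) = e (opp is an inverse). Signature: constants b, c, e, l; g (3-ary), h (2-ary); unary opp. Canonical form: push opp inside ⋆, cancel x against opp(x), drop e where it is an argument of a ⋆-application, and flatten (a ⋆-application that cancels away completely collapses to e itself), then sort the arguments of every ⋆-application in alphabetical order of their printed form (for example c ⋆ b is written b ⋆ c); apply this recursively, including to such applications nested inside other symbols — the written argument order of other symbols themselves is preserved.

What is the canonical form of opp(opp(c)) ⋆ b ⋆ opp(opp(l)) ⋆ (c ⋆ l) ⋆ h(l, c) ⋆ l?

Push opp inside:  distribute opp over ⋆ and collapse double opp
Collect:  c ⋆ c ⋆ b ⋆ l ⋆ l ⋆ l ⋆ h(l, c)
Sort:  b ⋆ c ⋆ c ⋆ h(l, c) ⋆ l ⋆ l ⋆ l

Answer: b ⋆ c ⋆ c ⋆ h(l, c) ⋆ l ⋆ l ⋆ l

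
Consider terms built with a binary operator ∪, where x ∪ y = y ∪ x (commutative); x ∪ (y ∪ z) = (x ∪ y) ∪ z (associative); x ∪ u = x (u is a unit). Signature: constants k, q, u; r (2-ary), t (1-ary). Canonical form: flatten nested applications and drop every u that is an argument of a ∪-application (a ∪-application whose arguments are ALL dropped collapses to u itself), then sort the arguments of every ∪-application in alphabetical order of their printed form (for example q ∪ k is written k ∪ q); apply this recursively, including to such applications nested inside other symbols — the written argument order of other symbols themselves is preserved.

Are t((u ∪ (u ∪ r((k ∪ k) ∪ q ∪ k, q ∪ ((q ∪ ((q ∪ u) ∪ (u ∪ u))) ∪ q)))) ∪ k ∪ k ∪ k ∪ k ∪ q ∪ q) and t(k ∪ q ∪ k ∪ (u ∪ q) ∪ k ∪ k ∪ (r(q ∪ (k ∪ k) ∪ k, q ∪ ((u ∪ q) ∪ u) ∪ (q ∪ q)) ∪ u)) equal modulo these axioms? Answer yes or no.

Left:  t((u ∪ (u ∪ r((k ∪ k) ∪ q ∪ k, q ∪ ((q ∪ ((q ∪ u) ∪ (u ∪ u))) ∪ q)))) ∪ k ∪ k ∪ k ∪ k ∪ q ∪ q)
  Work inside:  (u ∪ (u ∪ r((k ∪ k) ∪ q ∪ k, q ∪ ((q ∪ ((q ∪ u) ∪ (u ∪ u))) ∪ q)))) ∪ k ∪ k ∪ k ∪ k ∪ q ∪ q
  Flatten:  u ∪ u ∪ r((k ∪ k) ∪ q ∪ k, q ∪ ((q ∪ ((q ∪ u) ∪ (u ∪ u))) ∪ q)) ∪ k ∪ k ∪ k ∪ k ∪ q ∪ q
  Simplify inside:  r((k ∪ k) ∪ q ∪ k, q ∪ ((q ∪ ((q ∪ u) ∪ (u ∪ u))) ∪ q))  →  r(k ∪ k ∪ k ∪ q, q ∪ q ∪ q ∪ q)
  Units out:  drop u (×2)
  Order the arguments:  k ∪ k ∪ k ∪ k ∪ q ∪ q ∪ r(k ∪ k ∪ k ∪ q, q ∪ q ∪ q ∪ q)
  Reassemble:  t(k ∪ k ∪ k ∪ k ∪ q ∪ q ∪ r(k ∪ k ∪ k ∪ q, q ∪ q ∪ q ∪ q))
Right:  t(k ∪ q ∪ k ∪ (u ∪ q) ∪ k ∪ k ∪ (r(q ∪ (k ∪ k) ∪ k, q ∪ ((u ∪ q) ∪ u) ∪ (q ∪ q)) ∪ u))
  Work inside:  k ∪ q ∪ k ∪ (u ∪ q) ∪ k ∪ k ∪ (r(q ∪ (k ∪ k) ∪ k, q ∪ ((u ∪ q) ∪ u) ∪ (q ∪ q)) ∪ u)
  Flatten:  k ∪ q ∪ k ∪ u ∪ q ∪ k ∪ k ∪ r(q ∪ (k ∪ k) ∪ k, q ∪ ((u ∪ q) ∪ u) ∪ (q ∪ q)) ∪ u
  Inside:  r(q ∪ (k ∪ k) ∪ k, q ∪ ((u ∪ q) ∪ u) ∪ (q ∪ q))  →  r(k ∪ k ∪ k ∪ q, q ∪ q ∪ q ∪ q)
  Units out:  drop u (×2)
  Sort:  k ∪ k ∪ k ∪ k ∪ q ∪ q ∪ r(k ∪ k ∪ k ∪ q, q ∪ q ∪ q ∪ q)
  Reassemble:  t(k ∪ k ∪ k ∪ k ∪ q ∪ q ∪ r(k ∪ k ∪ k ∪ q, q ∪ q ∪ q ∪ q))

Answer: yes — both canonical forms are t(k ∪ k ∪ k ∪ k ∪ q ∪ q ∪ r(k ∪ k ∪ k ∪ q, q ∪ q ∪ q ∪ q))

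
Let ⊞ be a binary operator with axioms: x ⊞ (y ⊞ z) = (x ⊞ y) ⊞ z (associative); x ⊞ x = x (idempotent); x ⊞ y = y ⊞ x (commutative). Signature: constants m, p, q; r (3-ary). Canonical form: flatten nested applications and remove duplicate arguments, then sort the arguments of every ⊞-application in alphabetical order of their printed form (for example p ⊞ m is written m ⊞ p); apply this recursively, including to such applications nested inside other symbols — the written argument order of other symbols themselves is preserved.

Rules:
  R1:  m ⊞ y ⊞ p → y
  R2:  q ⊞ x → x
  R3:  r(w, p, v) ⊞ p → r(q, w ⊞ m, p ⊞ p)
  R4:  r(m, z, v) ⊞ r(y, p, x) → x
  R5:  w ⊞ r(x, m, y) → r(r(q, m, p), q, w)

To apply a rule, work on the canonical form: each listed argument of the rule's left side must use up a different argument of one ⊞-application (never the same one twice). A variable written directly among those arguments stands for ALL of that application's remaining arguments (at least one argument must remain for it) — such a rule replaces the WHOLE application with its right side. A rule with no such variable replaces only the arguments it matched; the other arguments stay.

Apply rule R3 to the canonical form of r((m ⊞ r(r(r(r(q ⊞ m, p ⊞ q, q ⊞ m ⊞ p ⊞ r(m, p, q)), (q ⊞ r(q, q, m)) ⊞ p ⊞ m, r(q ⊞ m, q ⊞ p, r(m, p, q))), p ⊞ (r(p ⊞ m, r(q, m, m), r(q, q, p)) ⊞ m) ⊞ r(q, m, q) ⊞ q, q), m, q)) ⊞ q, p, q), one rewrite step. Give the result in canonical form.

Canonical form:  r(m ⊞ q ⊞ r(r(r(r(m ⊞ q, p ⊞ q, m ⊞ p ⊞ q ⊞ r(m, p, q)), m ⊞ p ⊞ q ⊞ r(q, q, m), r(m ⊞ q, p ⊞ q, r(m, p, q))), m ⊞ p ⊞ q ⊞ r(m ⊞ p, r(q, m, m), r(q, q, p)) ⊞ r(q, m, q), q), m, q), p, q)
Apply R3:  consuming p, r(m, p, q);  v := q, w := m
Result:  r(m ⊞ q ⊞ r(r(r(r(m ⊞ q, p ⊞ q, m ⊞ q ⊞ r(q, m, p)), m ⊞ p ⊞ q ⊞ r(q, q, m), r(m ⊞ q, p ⊞ q, r(m, p, q))), m ⊞ p ⊞ q ⊞ r(m ⊞ p, r(q, m, m), r(q, q, p)) ⊞ r(q, m, q), q), m, q), p, q)

Answer: r(m ⊞ q ⊞ r(r(r(r(m ⊞ q, p ⊞ q, m ⊞ q ⊞ r(q, m, p)), m ⊞ p ⊞ q ⊞ r(q, q, m), r(m ⊞ q, p ⊞ q, r(m, p, q))), m ⊞ p ⊞ q ⊞ r(m ⊞ p, r(q, m, m), r(q, q, p)) ⊞ r(q, m, q), q), m, q), p, q)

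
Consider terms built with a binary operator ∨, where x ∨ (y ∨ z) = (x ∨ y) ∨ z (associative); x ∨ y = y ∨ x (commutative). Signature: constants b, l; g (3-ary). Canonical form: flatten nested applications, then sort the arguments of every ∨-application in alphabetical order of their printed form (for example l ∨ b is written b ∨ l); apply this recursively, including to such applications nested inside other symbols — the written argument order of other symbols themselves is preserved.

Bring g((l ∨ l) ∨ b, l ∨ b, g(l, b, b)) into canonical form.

Answer: g(b ∨ l ∨ l, b ∨ l, g(l, b, b))

Derivation:
Work inside:  (l ∨ l) ∨ b
Merge nested applications:  l ∨ l ∨ b
Sort arguments:  b ∨ l ∨ l
Rebuild:  g(b ∨ l ∨ l, b ∨ l, g(l, b, b))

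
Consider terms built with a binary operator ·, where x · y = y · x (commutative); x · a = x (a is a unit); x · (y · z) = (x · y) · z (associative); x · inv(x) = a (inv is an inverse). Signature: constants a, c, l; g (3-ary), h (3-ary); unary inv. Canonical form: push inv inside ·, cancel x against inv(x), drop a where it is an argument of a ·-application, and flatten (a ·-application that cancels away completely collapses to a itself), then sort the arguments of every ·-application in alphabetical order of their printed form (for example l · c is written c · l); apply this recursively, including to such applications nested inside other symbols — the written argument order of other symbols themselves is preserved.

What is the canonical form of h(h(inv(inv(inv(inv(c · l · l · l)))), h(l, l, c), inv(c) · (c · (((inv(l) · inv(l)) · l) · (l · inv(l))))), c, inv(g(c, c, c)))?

Focus inside:  inv(c) · (c · (((inv(l) · inv(l)) · l) · (l · inv(l))))
Inverses cancel:  c cancels
Combine occurrences:  inv(l)
Reassemble:  h(h(c · l · l · l, h(l, l, c), inv(l)), c, inv(g(c, c, c)))

Answer: h(h(c · l · l · l, h(l, l, c), inv(l)), c, inv(g(c, c, c)))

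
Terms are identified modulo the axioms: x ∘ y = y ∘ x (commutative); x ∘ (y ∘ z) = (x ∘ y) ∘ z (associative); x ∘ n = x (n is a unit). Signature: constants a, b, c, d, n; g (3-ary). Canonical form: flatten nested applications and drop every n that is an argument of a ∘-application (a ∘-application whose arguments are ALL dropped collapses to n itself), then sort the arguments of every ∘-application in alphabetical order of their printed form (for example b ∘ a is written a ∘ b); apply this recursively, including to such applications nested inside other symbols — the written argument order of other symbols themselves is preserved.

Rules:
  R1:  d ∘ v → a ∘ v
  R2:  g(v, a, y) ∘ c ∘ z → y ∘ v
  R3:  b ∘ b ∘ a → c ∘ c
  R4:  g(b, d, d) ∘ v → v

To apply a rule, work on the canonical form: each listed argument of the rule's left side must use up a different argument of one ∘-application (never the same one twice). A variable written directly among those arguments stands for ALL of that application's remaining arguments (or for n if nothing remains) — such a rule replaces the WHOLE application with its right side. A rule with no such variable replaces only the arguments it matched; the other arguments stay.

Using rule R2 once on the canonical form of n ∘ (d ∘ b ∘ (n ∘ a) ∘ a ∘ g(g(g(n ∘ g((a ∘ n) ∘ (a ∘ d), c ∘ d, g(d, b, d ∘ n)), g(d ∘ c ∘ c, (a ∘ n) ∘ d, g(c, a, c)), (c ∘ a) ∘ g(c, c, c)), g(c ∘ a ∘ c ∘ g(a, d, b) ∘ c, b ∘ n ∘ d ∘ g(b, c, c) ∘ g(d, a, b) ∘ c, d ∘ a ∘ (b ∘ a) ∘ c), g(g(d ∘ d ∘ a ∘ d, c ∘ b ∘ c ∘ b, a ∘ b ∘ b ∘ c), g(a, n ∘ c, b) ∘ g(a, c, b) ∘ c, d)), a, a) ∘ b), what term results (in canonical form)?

Answer: a ∘ a ∘ b ∘ b ∘ d ∘ g(g(g(g(a ∘ a ∘ d, c ∘ d, g(d, b, d)), g(c ∘ c ∘ d, a ∘ d, g(c, a, c)), a ∘ c ∘ g(c, c, c)), g(a ∘ c ∘ c ∘ c ∘ g(a, d, b), b ∘ d, a ∘ a ∘ b ∘ c ∘ d), g(g(a ∘ d ∘ d ∘ d, b ∘ b ∘ c ∘ c, a ∘ b ∘ b ∘ c), c ∘ g(a, c, b) ∘ g(a, c, b), d)), a, a)

Derivation:
Canonical form:  a ∘ a ∘ b ∘ b ∘ d ∘ g(g(g(g(a ∘ a ∘ d, c ∘ d, g(d, b, d)), g(c ∘ c ∘ d, a ∘ d, g(c, a, c)), a ∘ c ∘ g(c, c, c)), g(a ∘ c ∘ c ∘ c ∘ g(a, d, b), b ∘ c ∘ d ∘ g(b, c, c) ∘ g(d, a, b), a ∘ a ∘ b ∘ c ∘ d), g(g(a ∘ d ∘ d ∘ d, b ∘ b ∘ c ∘ c, a ∘ b ∘ b ∘ c), c ∘ g(a, c, b) ∘ g(a, c, b), d)), a, a)
Match R2:  consume c, g(d, a, b);  v := d, y := b, z := b ∘ d ∘ g(b, c, c)
The extension variable absorbs all remaining arguments, so the whole application is rewritten.
Result:  a ∘ a ∘ b ∘ b ∘ d ∘ g(g(g(g(a ∘ a ∘ d, c ∘ d, g(d, b, d)), g(c ∘ c ∘ d, a ∘ d, g(c, a, c)), a ∘ c ∘ g(c, c, c)), g(a ∘ c ∘ c ∘ c ∘ g(a, d, b), b ∘ d, a ∘ a ∘ b ∘ c ∘ d), g(g(a ∘ d ∘ d ∘ d, b ∘ b ∘ c ∘ c, a ∘ b ∘ b ∘ c), c ∘ g(a, c, b) ∘ g(a, c, b), d)), a, a)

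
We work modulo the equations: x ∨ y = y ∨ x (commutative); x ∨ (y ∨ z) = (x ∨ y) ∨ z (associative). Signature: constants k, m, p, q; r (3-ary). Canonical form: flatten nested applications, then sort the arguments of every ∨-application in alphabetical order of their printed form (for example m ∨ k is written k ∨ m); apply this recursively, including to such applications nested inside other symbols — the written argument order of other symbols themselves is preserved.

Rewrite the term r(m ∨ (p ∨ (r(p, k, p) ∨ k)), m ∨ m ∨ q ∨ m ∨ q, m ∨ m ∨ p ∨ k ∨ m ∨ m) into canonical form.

Answer: r(k ∨ m ∨ p ∨ r(p, k, p), m ∨ m ∨ m ∨ q ∨ q, k ∨ m ∨ m ∨ m ∨ m ∨ p)

Derivation:
Descend into:  m ∨ (p ∨ (r(p, k, p) ∨ k))
Flatten:  m ∨ p ∨ r(p, k, p) ∨ k
Sort:  k ∨ m ∨ p ∨ r(p, k, p)
Put back:  r(k ∨ m ∨ p ∨ r(p, k, p), m ∨ m ∨ m ∨ q ∨ q, k ∨ m ∨ m ∨ m ∨ m ∨ p)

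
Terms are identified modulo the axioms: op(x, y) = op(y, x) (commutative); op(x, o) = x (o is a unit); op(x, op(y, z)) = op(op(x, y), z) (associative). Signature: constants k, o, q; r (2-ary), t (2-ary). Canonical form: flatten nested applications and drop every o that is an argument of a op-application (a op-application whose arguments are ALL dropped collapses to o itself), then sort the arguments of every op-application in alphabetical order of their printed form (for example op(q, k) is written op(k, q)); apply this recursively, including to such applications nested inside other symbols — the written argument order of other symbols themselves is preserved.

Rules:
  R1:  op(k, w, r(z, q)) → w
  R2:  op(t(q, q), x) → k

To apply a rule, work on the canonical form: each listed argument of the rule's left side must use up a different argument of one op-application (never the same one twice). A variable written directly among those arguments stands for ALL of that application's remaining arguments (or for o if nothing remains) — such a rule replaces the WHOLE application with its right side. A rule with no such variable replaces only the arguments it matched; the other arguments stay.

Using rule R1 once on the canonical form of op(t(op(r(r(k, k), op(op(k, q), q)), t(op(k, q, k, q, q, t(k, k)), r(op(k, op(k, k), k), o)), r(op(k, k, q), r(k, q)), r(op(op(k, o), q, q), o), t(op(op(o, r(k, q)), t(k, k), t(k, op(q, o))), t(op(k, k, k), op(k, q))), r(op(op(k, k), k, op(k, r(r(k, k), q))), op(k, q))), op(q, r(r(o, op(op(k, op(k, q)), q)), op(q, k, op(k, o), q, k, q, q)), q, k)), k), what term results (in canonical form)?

Answer: op(k, t(op(r(op(k, k, k), op(k, q)), r(op(k, k, q), r(k, q)), r(op(k, q, q), o), r(r(k, k), op(k, q, q)), t(op(k, k, q, q, q, t(k, k)), r(op(k, k, k, k), o)), t(op(r(k, q), t(k, k), t(k, q)), t(op(k, k, k), op(k, q)))), op(k, q, q, r(r(o, op(k, k, q, q)), op(k, k, k, q, q, q, q)))))

Derivation:
Canonical form:  op(k, t(op(r(op(k, k, k, k, r(r(k, k), q)), op(k, q)), r(op(k, k, q), r(k, q)), r(op(k, q, q), o), r(r(k, k), op(k, q, q)), t(op(k, k, q, q, q, t(k, k)), r(op(k, k, k, k), o)), t(op(r(k, q), t(k, k), t(k, q)), t(op(k, k, k), op(k, q)))), op(k, q, q, r(r(o, op(k, k, q, q)), op(k, k, k, q, q, q, q)))))
Apply R1:  consuming k, r(r(k, k), q);  w := op(k, k, k), z := r(k, k)
The variable takes the whole remainder — replace the entire application.
New term:  op(k, t(op(r(op(k, k, k), op(k, q)), r(op(k, k, q), r(k, q)), r(op(k, q, q), o), r(r(k, k), op(k, q, q)), t(op(k, k, q, q, q, t(k, k)), r(op(k, k, k, k), o)), t(op(r(k, q), t(k, k), t(k, q)), t(op(k, k, k), op(k, q)))), op(k, q, q, r(r(o, op(k, k, q, q)), op(k, k, k, q, q, q, q)))))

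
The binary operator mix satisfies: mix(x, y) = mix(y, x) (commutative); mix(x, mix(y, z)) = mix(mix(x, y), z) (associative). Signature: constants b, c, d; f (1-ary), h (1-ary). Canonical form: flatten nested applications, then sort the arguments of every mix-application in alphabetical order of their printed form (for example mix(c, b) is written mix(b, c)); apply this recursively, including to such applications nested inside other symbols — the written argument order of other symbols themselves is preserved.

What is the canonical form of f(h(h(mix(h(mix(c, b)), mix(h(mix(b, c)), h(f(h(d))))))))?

Answer: f(h(h(mix(h(f(h(d))), h(mix(b, c)), h(mix(b, c))))))

Derivation:
Focus inside:  mix(h(mix(c, b)), mix(h(mix(b, c)), h(f(h(d)))))
Merge nested applications:  mix(h(mix(c, b)), h(mix(b, c)), h(f(h(d))))
Inside:  h(mix(c, b))  →  h(mix(b, c))
Sort arguments:  mix(h(f(h(d))), h(mix(b, c)), h(mix(b, c)))
Put back:  f(h(h(mix(h(f(h(d))), h(mix(b, c)), h(mix(b, c))))))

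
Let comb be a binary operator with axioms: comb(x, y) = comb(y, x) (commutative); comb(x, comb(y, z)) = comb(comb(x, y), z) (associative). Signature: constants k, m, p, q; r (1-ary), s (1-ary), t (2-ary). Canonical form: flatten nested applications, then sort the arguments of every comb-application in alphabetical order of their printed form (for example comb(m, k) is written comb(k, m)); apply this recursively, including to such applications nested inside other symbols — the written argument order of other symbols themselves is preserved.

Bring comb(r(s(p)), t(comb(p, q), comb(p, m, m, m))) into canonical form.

Answer: comb(r(s(p)), t(comb(p, q), comb(m, m, m, p)))

Derivation:
Simplify inside:  t(comb(p, q), comb(p, m, m, m))  →  t(comb(p, q), comb(m, m, m, p))
Sort arguments:  comb(r(s(p)), t(comb(p, q), comb(m, m, m, p)))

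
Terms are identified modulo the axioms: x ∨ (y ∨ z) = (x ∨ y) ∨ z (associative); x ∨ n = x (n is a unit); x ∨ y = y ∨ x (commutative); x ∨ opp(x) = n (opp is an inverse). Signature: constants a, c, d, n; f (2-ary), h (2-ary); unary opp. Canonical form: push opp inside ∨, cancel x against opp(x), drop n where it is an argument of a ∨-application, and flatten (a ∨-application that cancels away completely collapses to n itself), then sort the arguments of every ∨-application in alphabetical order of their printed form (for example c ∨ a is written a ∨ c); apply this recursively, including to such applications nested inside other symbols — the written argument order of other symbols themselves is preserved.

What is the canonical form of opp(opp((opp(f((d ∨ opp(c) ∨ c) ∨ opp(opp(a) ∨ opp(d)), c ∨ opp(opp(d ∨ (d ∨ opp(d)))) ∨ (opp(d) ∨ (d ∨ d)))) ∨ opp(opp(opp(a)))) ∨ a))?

Push opp inside:  distribute opp over ∨ and collapse double opp
Inverses cancel:  a cancels
Collect:  opp(f(a ∨ d ∨ d, c ∨ d ∨ d))

Answer: opp(f(a ∨ d ∨ d, c ∨ d ∨ d))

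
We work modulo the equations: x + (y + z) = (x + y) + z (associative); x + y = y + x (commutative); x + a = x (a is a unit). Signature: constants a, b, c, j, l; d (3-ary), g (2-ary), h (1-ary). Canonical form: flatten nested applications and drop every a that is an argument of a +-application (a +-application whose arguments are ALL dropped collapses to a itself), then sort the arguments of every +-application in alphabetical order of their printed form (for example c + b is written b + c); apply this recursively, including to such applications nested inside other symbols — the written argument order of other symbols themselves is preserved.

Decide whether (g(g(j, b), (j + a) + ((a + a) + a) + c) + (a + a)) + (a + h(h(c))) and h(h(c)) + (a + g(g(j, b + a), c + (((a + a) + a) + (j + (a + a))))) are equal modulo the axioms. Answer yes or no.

Left:  (g(g(j, b), (j + a) + ((a + a) + a) + c) + (a + a)) + (a + h(h(c)))
  Un-nest:  g(g(j, b), (j + a) + ((a + a) + a) + c) + a + a + a + h(h(c))
  Canonicalize subterm:  g(g(j, b), (j + a) + ((a + a) + a) + c)  →  g(g(j, b), c + j)
  Unit:  drop a (×3)
  Sort:  g(g(j, b), c + j) + h(h(c))
Right:  h(h(c)) + (a + g(g(j, b + a), c + (((a + a) + a) + (j + (a + a)))))
  Flatten:  h(h(c)) + a + g(g(j, b + a), c + (((a + a) + a) + (j + (a + a))))
  Canonicalize subterm:  g(g(j, b + a), c + (((a + a) + a) + (j + (a + a))))  →  g(g(j, b), c + j)
  Unit:  drop a
  Order the arguments:  g(g(j, b), c + j) + h(h(c))

Answer: yes — both canonical forms are g(g(j, b), c + j) + h(h(c))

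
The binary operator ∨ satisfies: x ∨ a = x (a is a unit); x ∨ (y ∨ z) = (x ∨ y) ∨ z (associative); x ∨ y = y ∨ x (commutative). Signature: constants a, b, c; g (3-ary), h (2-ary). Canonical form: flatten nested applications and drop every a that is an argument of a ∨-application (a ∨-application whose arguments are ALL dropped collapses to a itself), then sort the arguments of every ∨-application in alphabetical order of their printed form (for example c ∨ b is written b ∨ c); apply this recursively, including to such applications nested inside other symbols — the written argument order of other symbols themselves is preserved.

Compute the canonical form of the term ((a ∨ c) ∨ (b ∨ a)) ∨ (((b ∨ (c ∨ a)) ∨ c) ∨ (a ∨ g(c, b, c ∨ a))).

Merge nested applications:  a ∨ c ∨ b ∨ a ∨ b ∨ c ∨ a ∨ c ∨ a ∨ g(c, b, c ∨ a)
Simplify inside:  g(c, b, c ∨ a)  →  g(c, b, c)
Units out:  drop a (×4)
Sort arguments:  b ∨ b ∨ c ∨ c ∨ c ∨ g(c, b, c)

Answer: b ∨ b ∨ c ∨ c ∨ c ∨ g(c, b, c)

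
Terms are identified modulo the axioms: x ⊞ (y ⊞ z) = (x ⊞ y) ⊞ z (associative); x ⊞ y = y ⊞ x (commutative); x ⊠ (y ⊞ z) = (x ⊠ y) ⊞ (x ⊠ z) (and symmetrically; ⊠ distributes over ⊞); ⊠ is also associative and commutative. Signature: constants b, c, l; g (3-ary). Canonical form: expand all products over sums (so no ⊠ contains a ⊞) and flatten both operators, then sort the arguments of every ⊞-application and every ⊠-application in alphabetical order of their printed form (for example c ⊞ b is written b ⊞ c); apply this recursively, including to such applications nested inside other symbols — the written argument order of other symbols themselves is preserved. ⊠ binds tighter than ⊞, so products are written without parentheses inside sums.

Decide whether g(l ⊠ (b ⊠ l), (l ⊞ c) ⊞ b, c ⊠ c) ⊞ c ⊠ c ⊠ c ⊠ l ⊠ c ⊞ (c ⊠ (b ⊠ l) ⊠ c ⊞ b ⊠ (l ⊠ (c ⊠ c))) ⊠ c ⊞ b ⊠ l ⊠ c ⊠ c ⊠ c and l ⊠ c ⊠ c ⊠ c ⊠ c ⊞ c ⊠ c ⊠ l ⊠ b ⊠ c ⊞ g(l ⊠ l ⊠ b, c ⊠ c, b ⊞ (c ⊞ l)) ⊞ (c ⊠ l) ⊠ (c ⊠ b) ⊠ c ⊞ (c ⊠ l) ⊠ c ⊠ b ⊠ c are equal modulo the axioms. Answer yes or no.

Left:  g(l ⊠ (b ⊠ l), (l ⊞ c) ⊞ b, c ⊠ c) ⊞ c ⊠ c ⊠ c ⊠ l ⊠ c ⊞ (c ⊠ (b ⊠ l) ⊠ c ⊞ b ⊠ (l ⊠ (c ⊠ c))) ⊠ c ⊞ b ⊠ l ⊠ c ⊠ c ⊠ c
  Expand:  g(b ⊠ l ⊠ l, b ⊞ c ⊞ l, c ⊠ c) ⊞ c ⊠ c ⊠ c ⊠ c ⊠ l ⊞ b ⊠ c ⊠ c ⊠ c ⊠ l ⊞ b ⊠ c ⊠ c ⊠ c ⊠ l ⊞ b ⊠ c ⊠ c ⊠ c ⊠ l
  Order the arguments:  b ⊠ c ⊠ c ⊠ c ⊠ l ⊞ b ⊠ c ⊠ c ⊠ c ⊠ l ⊞ b ⊠ c ⊠ c ⊠ c ⊠ l ⊞ c ⊠ c ⊠ c ⊠ c ⊠ l ⊞ g(b ⊠ l ⊠ l, b ⊞ c ⊞ l, c ⊠ c)
Right:  l ⊠ c ⊠ c ⊠ c ⊠ c ⊞ c ⊠ c ⊠ l ⊠ b ⊠ c ⊞ g(l ⊠ l ⊠ b, c ⊠ c, b ⊞ (c ⊞ l)) ⊞ (c ⊠ l) ⊠ (c ⊠ b) ⊠ c ⊞ (c ⊠ l) ⊠ c ⊠ b ⊠ c
  Merge nested applications:  c ⊠ c ⊠ c ⊠ c ⊠ l ⊞ b ⊠ c ⊠ c ⊠ c ⊠ l ⊞ g(b ⊠ l ⊠ l, c ⊠ c, b ⊞ c ⊞ l) ⊞ b ⊠ c ⊠ c ⊠ c ⊠ l ⊞ b ⊠ c ⊠ c ⊠ c ⊠ l
  Sort arguments:  b ⊠ c ⊠ c ⊠ c ⊠ l ⊞ b ⊠ c ⊠ c ⊠ c ⊠ l ⊞ b ⊠ c ⊠ c ⊠ c ⊠ l ⊞ c ⊠ c ⊠ c ⊠ c ⊠ l ⊞ g(b ⊠ l ⊠ l, c ⊠ c, b ⊞ c ⊞ l)

Answer: no — b ⊠ c ⊠ c ⊠ c ⊠ l ⊞ b ⊠ c ⊠ c ⊠ c ⊠ l ⊞ b ⊠ c ⊠ c ⊠ c ⊠ l ⊞ c ⊠ c ⊠ c ⊠ c ⊠ l ⊞ g(b ⊠ l ⊠ l, b ⊞ c ⊞ l, c ⊠ c) vs b ⊠ c ⊠ c ⊠ c ⊠ l ⊞ b ⊠ c ⊠ c ⊠ c ⊠ l ⊞ b ⊠ c ⊠ c ⊠ c ⊠ l ⊞ c ⊠ c ⊠ c ⊠ c ⊠ l ⊞ g(b ⊠ l ⊠ l, c ⊠ c, b ⊞ c ⊞ l)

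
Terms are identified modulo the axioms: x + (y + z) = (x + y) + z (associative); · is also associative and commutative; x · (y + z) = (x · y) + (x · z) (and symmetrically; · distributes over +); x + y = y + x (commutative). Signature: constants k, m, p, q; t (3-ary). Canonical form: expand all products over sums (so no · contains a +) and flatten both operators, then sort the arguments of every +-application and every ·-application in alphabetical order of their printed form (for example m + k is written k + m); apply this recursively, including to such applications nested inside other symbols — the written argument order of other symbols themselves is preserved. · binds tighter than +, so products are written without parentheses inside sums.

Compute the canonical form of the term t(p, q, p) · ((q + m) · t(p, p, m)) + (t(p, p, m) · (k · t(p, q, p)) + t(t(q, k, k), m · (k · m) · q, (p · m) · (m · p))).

Expand:  q · t(p, p, m) · t(p, q, p) + m · t(p, p, m) · t(p, q, p) + k · t(p, p, m) · t(p, q, p) + t(t(q, k, k), k · m · m · q, m · m · p · p)
Order the arguments:  k · t(p, p, m) · t(p, q, p) + m · t(p, p, m) · t(p, q, p) + q · t(p, p, m) · t(p, q, p) + t(t(q, k, k), k · m · m · q, m · m · p · p)

Answer: k · t(p, p, m) · t(p, q, p) + m · t(p, p, m) · t(p, q, p) + q · t(p, p, m) · t(p, q, p) + t(t(q, k, k), k · m · m · q, m · m · p · p)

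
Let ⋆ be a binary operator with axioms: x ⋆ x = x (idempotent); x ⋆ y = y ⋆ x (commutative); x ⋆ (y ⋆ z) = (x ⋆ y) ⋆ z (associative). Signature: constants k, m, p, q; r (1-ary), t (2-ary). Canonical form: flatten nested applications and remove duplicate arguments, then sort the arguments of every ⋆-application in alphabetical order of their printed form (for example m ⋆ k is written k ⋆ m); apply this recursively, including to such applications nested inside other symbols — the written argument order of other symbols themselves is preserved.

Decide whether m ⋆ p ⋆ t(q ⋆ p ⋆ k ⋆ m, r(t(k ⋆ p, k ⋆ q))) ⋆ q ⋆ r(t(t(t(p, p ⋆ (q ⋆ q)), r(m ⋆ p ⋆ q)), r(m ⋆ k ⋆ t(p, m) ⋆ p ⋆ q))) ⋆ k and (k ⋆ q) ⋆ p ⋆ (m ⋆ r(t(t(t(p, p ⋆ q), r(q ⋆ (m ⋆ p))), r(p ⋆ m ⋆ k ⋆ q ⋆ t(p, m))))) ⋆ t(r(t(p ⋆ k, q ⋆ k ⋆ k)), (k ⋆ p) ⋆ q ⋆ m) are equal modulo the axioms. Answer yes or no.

Left:  m ⋆ p ⋆ t(q ⋆ p ⋆ k ⋆ m, r(t(k ⋆ p, k ⋆ q))) ⋆ q ⋆ r(t(t(t(p, p ⋆ (q ⋆ q)), r(m ⋆ p ⋆ q)), r(m ⋆ k ⋆ t(p, m) ⋆ p ⋆ q))) ⋆ k
  Simplify inside:  t(q ⋆ p ⋆ k ⋆ m, r(t(k ⋆ p, k ⋆ q)))  →  t(k ⋆ m ⋆ p ⋆ q, r(t(k ⋆ p, k ⋆ q)))
  Canonicalize subterm:  r(t(t(t(p, p ⋆ (q ⋆ q)), r(m ⋆ p ⋆ q)), r(m ⋆ k ⋆ t(p, m) ⋆ p ⋆ q)))  →  r(t(t(t(p, p ⋆ q), r(m ⋆ p ⋆ q)), r(k ⋆ m ⋆ p ⋆ q ⋆ t(p, m))))
  Sort:  k ⋆ m ⋆ p ⋆ q ⋆ r(t(t(t(p, p ⋆ q), r(m ⋆ p ⋆ q)), r(k ⋆ m ⋆ p ⋆ q ⋆ t(p, m)))) ⋆ t(k ⋆ m ⋆ p ⋆ q, r(t(k ⋆ p, k ⋆ q)))
Right:  (k ⋆ q) ⋆ p ⋆ (m ⋆ r(t(t(t(p, p ⋆ q), r(q ⋆ (m ⋆ p))), r(p ⋆ m ⋆ k ⋆ q ⋆ t(p, m))))) ⋆ t(r(t(p ⋆ k, q ⋆ k ⋆ k)), (k ⋆ p) ⋆ q ⋆ m)
  Flatten:  k ⋆ q ⋆ p ⋆ m ⋆ r(t(t(t(p, p ⋆ q), r(q ⋆ (m ⋆ p))), r(p ⋆ m ⋆ k ⋆ q ⋆ t(p, m)))) ⋆ t(r(t(p ⋆ k, q ⋆ k ⋆ k)), (k ⋆ p) ⋆ q ⋆ m)
  Simplify inside:  r(t(t(t(p, p ⋆ q), r(q ⋆ (m ⋆ p))), r(p ⋆ m ⋆ k ⋆ q ⋆ t(p, m))))  →  r(t(t(t(p, p ⋆ q), r(m ⋆ p ⋆ q)), r(k ⋆ m ⋆ p ⋆ q ⋆ t(p, m))))
  Simplify inside:  t(r(t(p ⋆ k, q ⋆ k ⋆ k)), (k ⋆ p) ⋆ q ⋆ m)  →  t(r(t(k ⋆ p, k ⋆ q)), k ⋆ m ⋆ p ⋆ q)
  Sort arguments:  k ⋆ m ⋆ p ⋆ q ⋆ r(t(t(t(p, p ⋆ q), r(m ⋆ p ⋆ q)), r(k ⋆ m ⋆ p ⋆ q ⋆ t(p, m)))) ⋆ t(r(t(k ⋆ p, k ⋆ q)), k ⋆ m ⋆ p ⋆ q)

Answer: no — k ⋆ m ⋆ p ⋆ q ⋆ r(t(t(t(p, p ⋆ q), r(m ⋆ p ⋆ q)), r(k ⋆ m ⋆ p ⋆ q ⋆ t(p, m)))) ⋆ t(k ⋆ m ⋆ p ⋆ q, r(t(k ⋆ p, k ⋆ q))) vs k ⋆ m ⋆ p ⋆ q ⋆ r(t(t(t(p, p ⋆ q), r(m ⋆ p ⋆ q)), r(k ⋆ m ⋆ p ⋆ q ⋆ t(p, m)))) ⋆ t(r(t(k ⋆ p, k ⋆ q)), k ⋆ m ⋆ p ⋆ q)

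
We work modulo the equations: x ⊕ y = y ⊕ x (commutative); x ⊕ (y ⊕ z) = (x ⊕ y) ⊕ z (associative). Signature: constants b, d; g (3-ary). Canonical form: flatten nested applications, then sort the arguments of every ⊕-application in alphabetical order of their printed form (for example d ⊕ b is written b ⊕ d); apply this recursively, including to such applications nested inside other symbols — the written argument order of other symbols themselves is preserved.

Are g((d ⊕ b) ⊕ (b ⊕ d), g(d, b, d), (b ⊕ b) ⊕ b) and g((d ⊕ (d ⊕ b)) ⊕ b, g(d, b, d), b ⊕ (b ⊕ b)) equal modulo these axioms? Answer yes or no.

Left:  g((d ⊕ b) ⊕ (b ⊕ d), g(d, b, d), (b ⊕ b) ⊕ b)
  Descend into:  (d ⊕ b) ⊕ (b ⊕ d)
  Un-nest:  d ⊕ b ⊕ b ⊕ d
  Sort:  b ⊕ b ⊕ d ⊕ d
  Reassemble:  g(b ⊕ b ⊕ d ⊕ d, g(d, b, d), b ⊕ b ⊕ b)
Right:  g((d ⊕ (d ⊕ b)) ⊕ b, g(d, b, d), b ⊕ (b ⊕ b))
  Work inside:  (d ⊕ (d ⊕ b)) ⊕ b
  Un-nest:  d ⊕ d ⊕ b ⊕ b
  Sort arguments:  b ⊕ b ⊕ d ⊕ d
  Put back:  g(b ⊕ b ⊕ d ⊕ d, g(d, b, d), b ⊕ b ⊕ b)

Answer: yes — both canonical forms are g(b ⊕ b ⊕ d ⊕ d, g(d, b, d), b ⊕ b ⊕ b)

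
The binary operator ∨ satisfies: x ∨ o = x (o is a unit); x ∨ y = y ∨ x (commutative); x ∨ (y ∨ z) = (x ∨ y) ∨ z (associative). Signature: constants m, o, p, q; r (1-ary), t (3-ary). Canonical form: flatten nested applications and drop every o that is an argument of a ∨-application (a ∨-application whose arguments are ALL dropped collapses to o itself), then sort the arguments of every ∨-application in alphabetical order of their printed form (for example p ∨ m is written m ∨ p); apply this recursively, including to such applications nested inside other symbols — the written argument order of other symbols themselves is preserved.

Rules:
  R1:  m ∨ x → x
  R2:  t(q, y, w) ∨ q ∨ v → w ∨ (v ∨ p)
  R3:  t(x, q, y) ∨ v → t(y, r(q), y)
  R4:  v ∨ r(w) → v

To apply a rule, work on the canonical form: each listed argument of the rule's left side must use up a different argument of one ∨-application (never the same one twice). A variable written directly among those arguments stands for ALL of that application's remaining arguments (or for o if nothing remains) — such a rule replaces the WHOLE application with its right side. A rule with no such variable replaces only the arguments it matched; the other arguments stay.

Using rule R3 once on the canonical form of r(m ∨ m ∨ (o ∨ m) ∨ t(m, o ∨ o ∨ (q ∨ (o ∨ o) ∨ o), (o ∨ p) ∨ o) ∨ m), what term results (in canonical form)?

Answer: r(t(p, r(q), p))

Derivation:
Canonical form:  r(m ∨ m ∨ m ∨ m ∨ t(m, q, p))
Match R3:  consume t(m, q, p);  v := m ∨ m ∨ m ∨ m, x := m, y := p
Every leftover argument binds to the variable; the entire application is replaced.
Giving:  r(t(p, r(q), p))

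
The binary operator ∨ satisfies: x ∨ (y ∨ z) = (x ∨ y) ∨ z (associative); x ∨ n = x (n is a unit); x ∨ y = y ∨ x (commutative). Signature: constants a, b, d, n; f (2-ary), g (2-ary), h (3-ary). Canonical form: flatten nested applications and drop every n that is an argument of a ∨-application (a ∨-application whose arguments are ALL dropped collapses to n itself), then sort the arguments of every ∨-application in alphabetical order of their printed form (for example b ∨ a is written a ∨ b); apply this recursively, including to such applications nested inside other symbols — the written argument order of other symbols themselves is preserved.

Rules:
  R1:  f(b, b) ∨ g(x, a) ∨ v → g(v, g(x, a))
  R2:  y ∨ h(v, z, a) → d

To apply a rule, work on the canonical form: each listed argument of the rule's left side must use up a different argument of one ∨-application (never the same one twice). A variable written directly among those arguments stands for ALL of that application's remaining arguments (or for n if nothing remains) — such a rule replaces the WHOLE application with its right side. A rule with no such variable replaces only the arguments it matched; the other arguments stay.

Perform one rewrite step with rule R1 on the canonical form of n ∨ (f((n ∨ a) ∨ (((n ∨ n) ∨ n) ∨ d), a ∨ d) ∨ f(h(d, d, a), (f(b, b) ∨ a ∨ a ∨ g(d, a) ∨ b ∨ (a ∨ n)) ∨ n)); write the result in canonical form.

Canonical form:  f(a ∨ d, a ∨ d) ∨ f(h(d, d, a), a ∨ a ∨ a ∨ b ∨ f(b, b) ∨ g(d, a))
Match R1:  consume f(b, b), g(d, a);  v := a ∨ a ∨ a ∨ b, x := d
The extension variable absorbs all remaining arguments, so the whole application is rewritten.
Giving:  f(a ∨ d, a ∨ d) ∨ f(h(d, d, a), g(a ∨ a ∨ a ∨ b, g(d, a)))

Answer: f(a ∨ d, a ∨ d) ∨ f(h(d, d, a), g(a ∨ a ∨ a ∨ b, g(d, a)))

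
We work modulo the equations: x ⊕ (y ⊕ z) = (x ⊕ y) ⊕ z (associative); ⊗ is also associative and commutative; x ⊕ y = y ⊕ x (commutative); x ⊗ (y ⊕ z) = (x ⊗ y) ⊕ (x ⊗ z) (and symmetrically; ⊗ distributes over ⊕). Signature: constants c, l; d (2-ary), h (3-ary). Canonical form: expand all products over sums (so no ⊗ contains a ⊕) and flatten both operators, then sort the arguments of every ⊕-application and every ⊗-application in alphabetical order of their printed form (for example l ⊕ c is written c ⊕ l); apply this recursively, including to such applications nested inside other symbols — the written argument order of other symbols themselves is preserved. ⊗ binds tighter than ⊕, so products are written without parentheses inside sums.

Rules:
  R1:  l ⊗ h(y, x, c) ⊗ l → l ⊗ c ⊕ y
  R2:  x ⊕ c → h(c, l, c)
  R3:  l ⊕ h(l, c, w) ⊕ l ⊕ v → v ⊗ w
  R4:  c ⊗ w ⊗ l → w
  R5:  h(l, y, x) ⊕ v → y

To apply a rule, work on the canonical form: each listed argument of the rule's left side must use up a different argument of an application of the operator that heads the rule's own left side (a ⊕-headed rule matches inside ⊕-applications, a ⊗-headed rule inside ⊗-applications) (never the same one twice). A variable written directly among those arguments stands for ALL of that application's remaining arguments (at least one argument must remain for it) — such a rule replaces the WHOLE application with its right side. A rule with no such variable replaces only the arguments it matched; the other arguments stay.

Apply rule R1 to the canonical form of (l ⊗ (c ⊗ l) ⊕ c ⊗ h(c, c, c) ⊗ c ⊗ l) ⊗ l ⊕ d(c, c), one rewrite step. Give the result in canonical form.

Canonical form:  c ⊗ c ⊗ h(c, c, c) ⊗ l ⊗ l ⊕ c ⊗ l ⊗ l ⊗ l ⊕ d(c, c)
R1 matches:  uses h(c, c, c), l, l;  x := c, y := c
New term:  c ⊗ c ⊗ c ⊕ c ⊗ c ⊗ c ⊗ l ⊕ c ⊗ l ⊗ l ⊗ l ⊕ d(c, c)

Answer: c ⊗ c ⊗ c ⊕ c ⊗ c ⊗ c ⊗ l ⊕ c ⊗ l ⊗ l ⊗ l ⊕ d(c, c)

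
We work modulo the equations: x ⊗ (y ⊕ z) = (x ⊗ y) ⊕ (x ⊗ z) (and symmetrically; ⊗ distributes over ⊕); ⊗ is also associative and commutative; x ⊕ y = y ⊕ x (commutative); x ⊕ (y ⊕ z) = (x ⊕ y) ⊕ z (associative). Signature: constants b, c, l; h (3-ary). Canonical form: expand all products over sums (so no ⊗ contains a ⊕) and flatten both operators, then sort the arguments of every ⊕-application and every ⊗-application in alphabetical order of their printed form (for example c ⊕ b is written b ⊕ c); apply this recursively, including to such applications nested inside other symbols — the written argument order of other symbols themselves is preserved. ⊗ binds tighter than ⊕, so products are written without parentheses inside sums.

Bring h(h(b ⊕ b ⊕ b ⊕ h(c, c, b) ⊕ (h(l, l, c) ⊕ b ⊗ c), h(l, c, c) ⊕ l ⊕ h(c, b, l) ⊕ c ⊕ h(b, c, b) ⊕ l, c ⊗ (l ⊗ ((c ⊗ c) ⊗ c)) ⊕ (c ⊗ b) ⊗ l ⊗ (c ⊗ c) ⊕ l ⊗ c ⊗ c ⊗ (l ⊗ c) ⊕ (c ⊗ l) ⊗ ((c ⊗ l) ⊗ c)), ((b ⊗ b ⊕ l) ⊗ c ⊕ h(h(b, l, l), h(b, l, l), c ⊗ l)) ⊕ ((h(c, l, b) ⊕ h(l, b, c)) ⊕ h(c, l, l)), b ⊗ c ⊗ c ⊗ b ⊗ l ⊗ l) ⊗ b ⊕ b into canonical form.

Answer: b ⊕ b ⊗ h(h(b ⊕ b ⊕ b ⊕ b ⊗ c ⊕ h(c, c, b) ⊕ h(l, l, c), c ⊕ h(b, c, b) ⊕ h(c, b, l) ⊕ h(l, c, c) ⊕ l ⊕ l, b ⊗ c ⊗ c ⊗ c ⊗ l ⊕ c ⊗ c ⊗ c ⊗ c ⊗ l ⊕ c ⊗ c ⊗ c ⊗ l ⊗ l ⊕ c ⊗ c ⊗ c ⊗ l ⊗ l), b ⊗ b ⊗ c ⊕ c ⊗ l ⊕ h(c, l, b) ⊕ h(c, l, l) ⊕ h(h(b, l, l), h(b, l, l), c ⊗ l) ⊕ h(l, b, c), b ⊗ b ⊗ c ⊗ c ⊗ l ⊗ l)

Derivation:
Distribute:  b ⊗ h(h(b ⊕ b ⊕ b ⊕ b ⊗ c ⊕ h(c, c, b) ⊕ h(l, l, c), c ⊕ h(b, c, b) ⊕ h(c, b, l) ⊕ h(l, c, c) ⊕ l ⊕ l, b ⊗ c ⊗ c ⊗ c ⊗ l ⊕ c ⊗ c ⊗ c ⊗ c ⊗ l ⊕ c ⊗ c ⊗ c ⊗ l ⊗ l ⊕ c ⊗ c ⊗ c ⊗ l ⊗ l), b ⊗ b ⊗ c ⊕ c ⊗ l ⊕ h(c, l, b) ⊕ h(c, l, l) ⊕ h(h(b, l, l), h(b, l, l), c ⊗ l) ⊕ h(l, b, c), b ⊗ b ⊗ c ⊗ c ⊗ l ⊗ l) ⊕ b
Sort:  b ⊕ b ⊗ h(h(b ⊕ b ⊕ b ⊕ b ⊗ c ⊕ h(c, c, b) ⊕ h(l, l, c), c ⊕ h(b, c, b) ⊕ h(c, b, l) ⊕ h(l, c, c) ⊕ l ⊕ l, b ⊗ c ⊗ c ⊗ c ⊗ l ⊕ c ⊗ c ⊗ c ⊗ c ⊗ l ⊕ c ⊗ c ⊗ c ⊗ l ⊗ l ⊕ c ⊗ c ⊗ c ⊗ l ⊗ l), b ⊗ b ⊗ c ⊕ c ⊗ l ⊕ h(c, l, b) ⊕ h(c, l, l) ⊕ h(h(b, l, l), h(b, l, l), c ⊗ l) ⊕ h(l, b, c), b ⊗ b ⊗ c ⊗ c ⊗ l ⊗ l)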